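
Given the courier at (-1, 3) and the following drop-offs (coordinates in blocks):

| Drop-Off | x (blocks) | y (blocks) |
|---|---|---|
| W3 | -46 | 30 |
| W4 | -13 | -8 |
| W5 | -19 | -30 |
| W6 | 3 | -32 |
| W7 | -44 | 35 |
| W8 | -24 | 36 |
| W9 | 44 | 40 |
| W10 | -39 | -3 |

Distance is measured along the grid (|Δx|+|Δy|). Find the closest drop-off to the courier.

W4

Distances from (-1, 3):
W3: |-45| + |27| = 45 + 27 = 72 blocks
W4: |-12| + |-11| = 12 + 11 = 23 blocks
W5: |-18| + |-33| = 18 + 33 = 51 blocks
W6: |4| + |-35| = 4 + 35 = 39 blocks
W7: |-43| + |32| = 43 + 32 = 75 blocks
W8: |-23| + |33| = 23 + 33 = 56 blocks
W9: |45| + |37| = 45 + 37 = 82 blocks
W10: |-38| + |-6| = 38 + 6 = 44 blocks
Minimum: W4 at 23 blocks.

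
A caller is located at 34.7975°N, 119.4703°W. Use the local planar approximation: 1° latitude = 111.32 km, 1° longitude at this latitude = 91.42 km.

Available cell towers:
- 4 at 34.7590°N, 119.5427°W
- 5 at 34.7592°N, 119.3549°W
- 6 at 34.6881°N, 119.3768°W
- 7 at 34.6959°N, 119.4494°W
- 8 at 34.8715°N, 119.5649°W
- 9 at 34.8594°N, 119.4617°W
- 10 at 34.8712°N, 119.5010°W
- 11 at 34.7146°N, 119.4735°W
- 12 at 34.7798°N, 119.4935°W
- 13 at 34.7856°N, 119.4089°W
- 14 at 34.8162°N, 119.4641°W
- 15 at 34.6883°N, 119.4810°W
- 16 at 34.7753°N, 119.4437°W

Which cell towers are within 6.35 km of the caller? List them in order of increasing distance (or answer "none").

14, 12, 16, 13

Distances from 34.7975°N, 119.4703°W:
4: 7.8852 km
5: 11.3788 km
6: 14.8788 km
7: 11.4704 km
8: 11.9437 km
9: 6.9354 km
10: 8.6711 km
11: 9.2331 km
12: 2.8950 km
13: 5.7674 km
14: 2.1575 km
15: 12.1954 km
16: 3.4671 km
Threshold 6.35 km: 14 (2.1575 km), 12 (2.8950 km), 16 (3.4671 km), 13 (5.7674 km) are within range.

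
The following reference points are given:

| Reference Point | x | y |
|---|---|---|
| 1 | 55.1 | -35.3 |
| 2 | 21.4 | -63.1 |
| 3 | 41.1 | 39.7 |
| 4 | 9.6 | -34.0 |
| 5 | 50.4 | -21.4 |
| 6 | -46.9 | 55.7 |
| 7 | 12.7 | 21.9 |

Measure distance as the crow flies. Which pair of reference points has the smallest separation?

Pairwise distances:
1–2: 43.7
1–3: 76.3
1–4: 45.5
1–5: 14.7
1–6: 136.7
1–7: 71.2
2–3: 104.7
2–4: 31.4
2–5: 50.8
2–6: 137.0
2–7: 85.4
3–4: 80.1
3–5: 61.8
3–6: 89.4
3–7: 33.5
4–5: 42.7
4–6: 106.0
4–7: 56.0
5–6: 124.1
5–7: 57.4
6–7: 68.5
Closest pair: 1–5 at 14.7.

1 and 5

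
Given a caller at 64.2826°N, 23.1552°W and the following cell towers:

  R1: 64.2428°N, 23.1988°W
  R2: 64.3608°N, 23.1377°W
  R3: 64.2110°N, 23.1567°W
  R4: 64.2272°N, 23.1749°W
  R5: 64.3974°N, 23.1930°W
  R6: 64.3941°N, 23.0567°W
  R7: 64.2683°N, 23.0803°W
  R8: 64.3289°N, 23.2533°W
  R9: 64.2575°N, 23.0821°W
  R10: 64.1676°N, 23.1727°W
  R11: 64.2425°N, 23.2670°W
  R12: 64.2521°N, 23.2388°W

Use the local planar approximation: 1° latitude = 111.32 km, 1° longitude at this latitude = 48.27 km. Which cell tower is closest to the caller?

Distances from 64.2826°N, 23.1552°W:
R1: 4.9050 km
R2: 8.7461 km
R3: 7.9708 km
R4: 6.2400 km
R5: 12.9091 km
R6: 13.2917 km
R7: 3.9504 km
R8: 6.9991 km
R9: 4.5009 km
R10: 12.8296 km
R11: 7.0036 km
R12: 5.2737 km
Minimum: R7 at 3.9504 km.

R7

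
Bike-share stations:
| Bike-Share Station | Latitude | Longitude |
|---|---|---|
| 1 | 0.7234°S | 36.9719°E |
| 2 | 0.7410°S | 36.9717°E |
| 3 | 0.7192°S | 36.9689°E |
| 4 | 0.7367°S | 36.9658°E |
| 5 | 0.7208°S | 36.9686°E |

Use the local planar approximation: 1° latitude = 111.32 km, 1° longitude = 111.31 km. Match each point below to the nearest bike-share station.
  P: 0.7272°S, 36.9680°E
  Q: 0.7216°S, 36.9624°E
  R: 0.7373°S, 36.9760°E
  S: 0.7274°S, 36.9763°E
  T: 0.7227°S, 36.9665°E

P at 0.7272°S, 36.9680°E:
  1: √((0.0038·111.32)² + (0.0039·111.31)²) = √(0.1789425 + 0.1884506) = 0.60613 km
  2: √((-0.0138·111.32)² + (0.0037·111.31)²) = √(2.3599596 + 0.1696180) = 1.59046 km
  3: √((0.0080·111.32)² + (0.0009·111.31)²) = √(0.7930971 + 0.0100358) = 0.89618 km
  4: √((-0.0095·111.32)² + (-0.0022·111.31)²) = √(1.1183909 + 0.0599672) = 1.08552 km
  5: √((0.0064·111.32)² + (0.0006·111.31)²) = √(0.5075822 + 0.0044604) = 0.71557 km
  → nearest: 1 (0.60613 km)
Q at 0.7216°S, 36.9624°E:
  1: √((-0.0018·111.32)² + (0.0095·111.31)²) = √(0.0401505 + 1.1181899) = 1.07626 km
  2: √((-0.0194·111.32)² + (0.0093·111.31)²) = √(4.6639067 + 1.0716038) = 2.39489 km
  3: √((0.0024·111.32)² + (0.0065·111.31)²) = √(0.0713787 + 0.5234740) = 0.77127 km
  4: √((-0.0151·111.32)² + (0.0034·111.31)²) = √(2.8255324 + 0.1432274) = 1.72301 km
  5: √((0.0008·111.32)² + (0.0062·111.31)²) = √(0.0079310 + 0.4762684) = 0.69584 km
  → nearest: 5 (0.69584 km)
R at 0.7373°S, 36.9760°E:
  1: √((0.0139·111.32)² + (-0.0041·111.31)²) = √(2.3942858 + 0.2082745) = 1.61325 km
  2: √((-0.0037·111.32)² + (-0.0043·111.31)²) = √(0.1696484 + 0.2290895) = 0.63146 km
  3: √((0.0181·111.32)² + (-0.0071·111.31)²) = √(4.0597898 + 0.6245757) = 2.16434 km
  4: √((0.0006·111.32)² + (-0.0102·111.31)²) = √(0.0044612 + 1.2890469) = 1.13732 km
  5: √((0.0165·111.32)² + (-0.0074·111.31)²) = √(3.3737608 + 0.6784718) = 2.01302 km
  → nearest: 2 (0.63146 km)
S at 0.7274°S, 36.9763°E:
  1: √((0.0040·111.32)² + (-0.0044·111.31)²) = √(0.1982743 + 0.2398688) = 0.66192 km
  2: √((-0.0136·111.32)² + (-0.0046·111.31)²) = √(2.2920507 + 0.2621706) = 1.59819 km
  3: √((0.0082·111.32)² + (-0.0074·111.31)²) = √(0.8332477 + 0.6784718) = 1.22952 km
  4: √((-0.0093·111.32)² + (-0.0105·111.31)²) = √(1.0717964 + 1.3659883) = 1.56134 km
  5: √((0.0066·111.32)² + (-0.0077·111.31)²) = √(0.5398017 + 0.7345981) = 1.12889 km
  → nearest: 1 (0.66192 km)
T at 0.7227°S, 36.9665°E:
  1: √((-0.0007·111.32)² + (0.0054·111.31)²) = √(0.0060721 + 0.3612900) = 0.60610 km
  2: √((-0.0183·111.32)² + (0.0052·111.31)²) = √(4.1500046 + 0.3350233) = 2.11779 km
  3: √((0.0035·111.32)² + (0.0024·111.31)²) = √(0.1518037 + 0.0713659) = 0.47241 km
  4: √((-0.0140·111.32)² + (-0.0007·111.31)²) = √(2.4288599 + 0.0060711) = 1.56043 km
  5: √((0.0019·111.32)² + (0.0021·111.31)²) = √(0.0447356 + 0.0546395) = 0.31524 km
  → nearest: 5 (0.31524 km)

P→1; Q→5; R→2; S→1; T→5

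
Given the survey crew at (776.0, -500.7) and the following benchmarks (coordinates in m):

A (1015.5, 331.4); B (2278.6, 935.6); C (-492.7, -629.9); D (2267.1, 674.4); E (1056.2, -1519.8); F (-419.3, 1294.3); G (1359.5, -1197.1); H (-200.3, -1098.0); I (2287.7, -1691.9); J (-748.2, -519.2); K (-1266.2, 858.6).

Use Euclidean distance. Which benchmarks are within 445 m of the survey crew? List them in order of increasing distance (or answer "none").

none

Distances from (776.0, -500.7):
A: 865.9 m
B: 2078.6 m
C: 1275.3 m
D: 1898.5 m
E: 1056.9 m
F: 2156.6 m
G: 908.5 m
H: 1144.5 m
I: 1924.6 m
J: 1524.3 m
K: 2453.2 m
Threshold 445 m: none within range.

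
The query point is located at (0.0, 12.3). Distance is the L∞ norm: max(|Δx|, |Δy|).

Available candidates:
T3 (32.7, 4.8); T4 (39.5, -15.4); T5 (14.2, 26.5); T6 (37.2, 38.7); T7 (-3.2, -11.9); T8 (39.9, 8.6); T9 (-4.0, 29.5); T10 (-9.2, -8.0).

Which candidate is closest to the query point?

T5

Distances from (0.0, 12.3):
T3: 32.7
T4: 39.5
T5: 14.2
T6: 37.2
T7: 24.2
T8: 39.9
T9: 17.2
T10: 20.3
Minimum: T5 at 14.2.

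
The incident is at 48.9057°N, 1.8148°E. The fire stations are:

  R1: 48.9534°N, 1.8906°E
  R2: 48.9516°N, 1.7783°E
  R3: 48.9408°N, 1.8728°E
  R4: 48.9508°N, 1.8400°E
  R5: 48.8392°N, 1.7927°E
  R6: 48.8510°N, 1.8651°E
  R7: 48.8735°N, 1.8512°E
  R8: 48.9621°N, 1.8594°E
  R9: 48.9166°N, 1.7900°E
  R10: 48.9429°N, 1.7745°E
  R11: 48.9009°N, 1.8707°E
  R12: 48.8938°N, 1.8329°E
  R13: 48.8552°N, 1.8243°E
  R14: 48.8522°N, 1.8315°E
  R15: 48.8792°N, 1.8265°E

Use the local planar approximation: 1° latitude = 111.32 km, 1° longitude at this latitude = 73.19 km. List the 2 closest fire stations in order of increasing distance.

Distances from 48.9057°N, 1.8148°E:
R1: 7.6794 km
R2: 5.7658 km
R3: 5.7695 km
R4: 5.3486 km
R5: 7.5774 km
R6: 7.1156 km
R7: 4.4661 km
R8: 7.0763 km
R9: 2.1833 km
R10: 5.0842 km
R11: 4.1261 km
R12: 1.8734 km
R13: 5.6645 km
R14: 6.0798 km
R15: 3.0718 km
Sorted: R12 (1.8734 km) < R9 (2.1833 km) < R15 (3.0718 km) < R11 (4.1261 km) < …

R12, R9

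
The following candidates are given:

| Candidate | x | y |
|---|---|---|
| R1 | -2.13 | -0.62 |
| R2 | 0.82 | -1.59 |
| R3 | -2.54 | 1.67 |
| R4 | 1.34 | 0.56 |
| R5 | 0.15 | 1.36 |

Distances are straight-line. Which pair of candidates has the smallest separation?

R4 and R5

Pairwise distances:
R1–R2: √((2.95)² + (-0.97)²) = √(8.7025 + 0.9409) = 3.11
R1–R3: √((-0.41)² + (2.29)²) = √(0.1681 + 5.2441) = 2.33
R1–R4: √((3.47)² + (1.18)²) = √(12.0409 + 1.3924) = 3.67
R1–R5: √((2.28)² + (1.98)²) = √(5.1984 + 3.9204) = 3.02
R2–R3: √((-3.36)² + (3.26)²) = √(11.2896 + 10.6276) = 4.68
R2–R4: √((0.52)² + (2.15)²) = √(0.2704 + 4.6225) = 2.21
R2–R5: √((-0.67)² + (2.95)²) = √(0.4489 + 8.7025) = 3.03
R3–R4: √((3.88)² + (-1.11)²) = √(15.0544 + 1.2321) = 4.04
R3–R5: √((2.69)² + (-0.31)²) = √(7.2361 + 0.0961) = 2.71
R4–R5: √((-1.19)² + (0.80)²) = √(1.4161 + 0.6400) = 1.43
Closest pair: R4–R5 at 1.43.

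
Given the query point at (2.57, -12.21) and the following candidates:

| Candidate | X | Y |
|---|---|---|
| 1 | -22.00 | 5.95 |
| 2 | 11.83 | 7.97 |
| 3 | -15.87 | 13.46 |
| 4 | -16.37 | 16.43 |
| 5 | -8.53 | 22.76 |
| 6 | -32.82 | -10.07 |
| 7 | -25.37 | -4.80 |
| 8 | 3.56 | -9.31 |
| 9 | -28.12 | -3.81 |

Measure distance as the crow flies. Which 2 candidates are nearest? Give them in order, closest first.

Distances from (2.57, -12.21):
1: √((-24.57)² + (18.16)²) = √(603.6849 + 329.7856) = 30.55
2: √((9.26)² + (20.18)²) = √(85.7476 + 407.2324) = 22.20
3: √((-18.44)² + (25.67)²) = √(340.0336 + 658.9489) = 31.61
4: √((-18.94)² + (28.64)²) = √(358.7236 + 820.2496) = 34.34
5: √((-11.10)² + (34.97)²) = √(123.2100 + 1222.9009) = 36.69
6: √((-35.39)² + (2.14)²) = √(1252.4521 + 4.5796) = 35.45
7: √((-27.94)² + (7.41)²) = √(780.6436 + 54.9081) = 28.91
8: √((0.99)² + (2.90)²) = √(0.9801 + 8.4100) = 3.06
9: √((-30.69)² + (8.40)²) = √(941.8761 + 70.5600) = 31.82
Sorted: 8 (3.06) < 2 (22.20) < 7 (28.91) < 1 (30.55) < …

8, 2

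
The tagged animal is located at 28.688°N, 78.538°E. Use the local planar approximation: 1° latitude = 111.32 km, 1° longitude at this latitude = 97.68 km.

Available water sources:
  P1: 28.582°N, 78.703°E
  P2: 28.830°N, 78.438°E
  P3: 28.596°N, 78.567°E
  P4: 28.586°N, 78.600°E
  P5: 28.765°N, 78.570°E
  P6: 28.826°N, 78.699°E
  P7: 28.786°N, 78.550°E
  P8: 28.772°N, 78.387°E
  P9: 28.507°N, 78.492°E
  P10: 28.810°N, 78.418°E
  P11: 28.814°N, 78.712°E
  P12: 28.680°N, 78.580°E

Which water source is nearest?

Distances from 28.688°N, 78.538°E:
P1: √((-0.106·111.32)² + (0.165·97.68)²) = √(139.23811 + 259.76414) = 19.975 km
P2: √((0.142·111.32)² + (-0.100·97.68)²) = √(249.87516 + 95.41382) = 18.582 km
P3: √((-0.092·111.32)² + (0.029·97.68)²) = √(104.88709 + 8.02430) = 10.626 km
P4: √((-0.102·111.32)² + (0.062·97.68)²) = √(128.92785 + 36.67707) = 12.869 km
P5: √((0.077·111.32)² + (0.032·97.68)²) = √(73.47301 + 9.77038) = 9.124 km
P6: √((0.138·111.32)² + (0.161·97.68)²) = √(235.99596 + 247.32217) = 21.984 km
P7: √((0.098·111.32)² + (0.012·97.68)²) = √(119.01414 + 1.37396) = 10.972 km
P8: √((0.084·111.32)² + (-0.151·97.68)²) = √(87.43896 + 217.55306) = 17.464 km
P9: √((-0.181·111.32)² + (-0.046·97.68)²) = √(405.97898 + 20.18957) = 20.644 km
P10: √((0.122·111.32)² + (-0.120·97.68)²) = √(184.44465 + 137.39591) = 17.940 km
P11: √((0.126·111.32)² + (0.174·97.68)²) = √(196.73765 + 288.87489) = 22.037 km
P12: √((-0.008·111.32)² + (0.042·97.68)²) = √(0.79310 + 16.83100) = 4.198 km
Minimum: P12 at 4.198 km.

P12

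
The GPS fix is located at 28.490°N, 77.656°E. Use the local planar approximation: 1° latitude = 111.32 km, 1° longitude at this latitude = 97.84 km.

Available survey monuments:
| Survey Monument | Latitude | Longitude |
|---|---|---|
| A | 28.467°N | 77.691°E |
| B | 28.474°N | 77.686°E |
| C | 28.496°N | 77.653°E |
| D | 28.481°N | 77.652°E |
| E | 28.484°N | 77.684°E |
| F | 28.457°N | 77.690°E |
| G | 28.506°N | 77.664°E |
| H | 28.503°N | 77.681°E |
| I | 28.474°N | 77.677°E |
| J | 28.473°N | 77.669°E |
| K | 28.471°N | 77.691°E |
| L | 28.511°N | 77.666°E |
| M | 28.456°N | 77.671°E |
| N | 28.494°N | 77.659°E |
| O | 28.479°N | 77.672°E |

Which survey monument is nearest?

N

Distances from 28.490°N, 77.656°E:
A: √((-0.023·111.32)² + (0.035·97.84)²) = √(6.55544 + 11.72652) = 4.276 km
B: √((-0.016·111.32)² + (0.030·97.84)²) = √(3.17239 + 8.61540) = 3.433 km
C: √((0.006·111.32)² + (-0.003·97.84)²) = √(0.44612 + 0.08615) = 0.730 km
D: √((-0.009·111.32)² + (-0.004·97.84)²) = √(1.00376 + 0.15316) = 1.076 km
E: √((-0.006·111.32)² + (0.028·97.84)²) = √(0.44612 + 7.50497) = 2.820 km
F: √((-0.033·111.32)² + (0.034·97.84)²) = √(13.49504 + 11.06600) = 4.956 km
G: √((0.016·111.32)² + (0.008·97.84)²) = √(3.17239 + 0.61265) = 1.946 km
H: √((0.013·111.32)² + (0.025·97.84)²) = √(2.09427 + 5.98292) = 2.842 km
I: √((-0.016·111.32)² + (0.021·97.84)²) = √(3.17239 + 4.22155) = 2.719 km
J: √((-0.017·111.32)² + (0.013·97.84)²) = √(3.58133 + 1.61778) = 2.280 km
K: √((-0.019·111.32)² + (0.035·97.84)²) = √(4.47356 + 11.72652) = 4.025 km
L: √((0.021·111.32)² + (0.010·97.84)²) = √(5.46493 + 0.95727) = 2.534 km
M: √((-0.034·111.32)² + (0.015·97.84)²) = √(14.32532 + 2.15385) = 4.059 km
N: √((0.004·111.32)² + (0.003·97.84)²) = √(0.19827 + 0.08615) = 0.533 km
O: √((-0.011·111.32)² + (0.016·97.84)²) = √(1.49945 + 2.45060) = 1.987 km
Minimum: N at 0.533 km.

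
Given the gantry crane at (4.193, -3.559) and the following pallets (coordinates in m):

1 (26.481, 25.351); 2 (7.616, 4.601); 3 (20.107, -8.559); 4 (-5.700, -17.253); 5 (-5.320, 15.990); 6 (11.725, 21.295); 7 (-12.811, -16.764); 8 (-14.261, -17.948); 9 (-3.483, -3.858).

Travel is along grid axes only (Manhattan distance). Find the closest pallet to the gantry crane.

Distances from (4.193, -3.559):
1: 51.198 m
2: 11.583 m
3: 20.914 m
4: 23.587 m
5: 29.062 m
6: 32.386 m
7: 30.209 m
8: 32.843 m
9: 7.975 m
Minimum: 9 at 7.975 m.

9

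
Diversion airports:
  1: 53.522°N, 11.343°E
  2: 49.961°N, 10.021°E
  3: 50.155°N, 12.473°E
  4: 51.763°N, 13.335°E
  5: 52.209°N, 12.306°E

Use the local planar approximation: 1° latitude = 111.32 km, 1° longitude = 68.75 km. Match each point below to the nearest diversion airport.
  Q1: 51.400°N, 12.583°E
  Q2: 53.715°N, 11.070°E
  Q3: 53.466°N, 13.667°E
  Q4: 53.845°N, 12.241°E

Q1 at 51.400°N, 12.583°E:
  1: √((2.122·111.32)² + (-1.240·68.75)²) = √(55800.37974 + 7267.56250) = 251.133 km
  2: √((-1.439·111.32)² + (-2.562·68.75)²) = √(25660.66950 + 31024.41891) = 238.086 km
  3: √((-1.245·111.32)² + (-0.110·68.75)²) = √(19208.13052 + 57.19141) = 138.800 km
  4: √((0.363·111.32)² + (0.752·68.75)²) = √(1632.90021 + 2672.89000) = 65.619 km
  5: √((0.809·111.32)² + (-0.277·68.75)²) = √(8110.42175 + 362.66441) = 92.049 km
  → nearest: 4 (65.619 km)
Q2 at 53.715°N, 11.070°E:
  1: √((-0.193·111.32)² + (0.273·68.75)²) = √(461.59491 + 352.26598) = 28.528 km
  2: √((-3.754·111.32)² + (-1.049·68.75)²) = √(174636.46505 + 5201.11410) = 424.073 km
  3: √((-3.560·111.32)² + (1.403·68.75)²) = √(157053.05592 + 9303.80816) = 407.869 km
  4: √((-1.952·111.32)² + (2.265·68.75)²) = √(47217.82976 + 24248.32910) = 267.332 km
  5: √((-1.506·111.32)² + (1.236·68.75)²) = √(28105.82508 + 7220.75062) = 187.954 km
  → nearest: 1 (28.528 km)
Q3 at 53.466°N, 13.667°E:
  1: √((0.056·111.32)² + (-2.324·68.75)²) = √(38.86176 + 25528.05062) = 159.897 km
  2: √((-3.505·111.32)² + (-3.646·68.75)²) = √(152237.77919 + 62831.68891) = 463.756 km
  3: √((-3.311·111.32)² + (-1.194·68.75)²) = √(135851.59972 + 6738.35766) = 377.611 km
  4: √((-1.703·111.32)² + (-0.332·68.75)²) = √(35939.80292 + 520.98062) = 190.947 km
  5: √((-1.257·111.32)² + (-1.361·68.75)²) = √(19580.19221 + 8755.11098) = 168.331 km
  → nearest: 1 (159.897 km)
Q4 at 53.845°N, 12.241°E:
  1: √((-0.323·111.32)² + (-0.898·68.75)²) = √(1292.85982 + 3811.51891) = 71.445 km
  2: √((-3.884·111.32)² + (-2.220·68.75)²) = √(186941.11892 + 23294.39062) = 458.514 km
  3: √((-3.690·111.32)² + (0.232·68.75)²) = √(168732.65013 + 254.40250) = 411.080 km
  4: √((-2.082·111.32)² + (1.094·68.75)²) = √(53716.51707 + 5656.92016) = 243.667 km
  5: √((-1.636·111.32)² + (0.065·68.75)²) = √(33167.51957 + 19.96973) = 182.174 km
  → nearest: 1 (71.445 km)

Q1→4; Q2→1; Q3→1; Q4→1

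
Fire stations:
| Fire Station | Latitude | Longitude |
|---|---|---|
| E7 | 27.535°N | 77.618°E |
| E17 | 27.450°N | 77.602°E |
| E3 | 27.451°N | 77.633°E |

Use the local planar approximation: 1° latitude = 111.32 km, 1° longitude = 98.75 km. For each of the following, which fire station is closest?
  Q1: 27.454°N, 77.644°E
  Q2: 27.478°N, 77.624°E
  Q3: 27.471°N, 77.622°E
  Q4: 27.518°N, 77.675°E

Q1 at 27.454°N, 77.644°E:
  E7: 9.375 km
  E17: 4.171 km
  E3: 1.136 km
  → nearest: E3 (1.136 km)
Q2 at 27.478°N, 77.624°E:
  E7: 6.373 km
  E17: 3.799 km
  E3: 3.134 km
  → nearest: E3 (3.134 km)
Q3 at 27.471°N, 77.622°E:
  E7: 7.135 km
  E17: 3.060 km
  E3: 2.477 km
  → nearest: E3 (2.477 km)
Q4 at 27.518°N, 77.675°E:
  E7: 5.938 km
  E17: 10.453 km
  E3: 8.534 km
  → nearest: E7 (5.938 km)

Q1→E3; Q2→E3; Q3→E3; Q4→E7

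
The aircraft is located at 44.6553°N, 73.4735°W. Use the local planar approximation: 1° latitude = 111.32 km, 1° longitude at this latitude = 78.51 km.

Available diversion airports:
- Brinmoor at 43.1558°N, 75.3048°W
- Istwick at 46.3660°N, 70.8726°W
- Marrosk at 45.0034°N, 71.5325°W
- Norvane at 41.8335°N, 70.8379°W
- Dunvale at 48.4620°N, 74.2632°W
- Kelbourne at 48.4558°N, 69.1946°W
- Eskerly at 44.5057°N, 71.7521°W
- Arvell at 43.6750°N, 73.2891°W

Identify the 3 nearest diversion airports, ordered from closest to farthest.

Arvell, Eskerly, Marrosk

Distances from 44.6553°N, 73.4735°W:
Brinmoor: 220.3068 km
Istwick: 279.2164 km
Marrosk: 157.2376 km
Norvane: 376.1508 km
Dunvale: 428.2733 km
Kelbourne: 540.2249 km
Eskerly: 136.1693 km
Arvell: 110.0831 km
Sorted: Arvell (110.0831 km) < Eskerly (136.1693 km) < Marrosk (157.2376 km) < Brinmoor (220.3068 km) < Istwick (279.2164 km) < …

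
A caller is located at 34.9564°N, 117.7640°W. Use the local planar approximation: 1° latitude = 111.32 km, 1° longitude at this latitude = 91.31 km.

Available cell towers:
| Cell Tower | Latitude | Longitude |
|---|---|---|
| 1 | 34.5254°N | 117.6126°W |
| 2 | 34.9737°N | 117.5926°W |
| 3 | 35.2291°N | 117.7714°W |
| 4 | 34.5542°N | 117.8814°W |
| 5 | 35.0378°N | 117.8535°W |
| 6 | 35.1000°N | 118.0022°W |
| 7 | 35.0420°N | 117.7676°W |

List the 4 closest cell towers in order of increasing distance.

7, 5, 2, 6

Distances from 34.9564°N, 117.7640°W:
1: √((-0.4310·111.32)² + (0.1514·91.31)²) = √(2301.976764 + 191.112211) = 49.9308 km
2: √((0.0173·111.32)² + (0.1714·91.31)²) = √(3.708844 + 244.939214) = 15.7686 km
3: √((0.2727·111.32)² + (-0.0074·91.31)²) = √(921.545263 + 0.456562) = 30.3645 km
4: √((-0.4022·111.32)² + (-0.1174·91.31)²) = √(2004.612933 + 114.913983) = 46.0383 km
5: √((0.0814·111.32)² + (-0.0895·91.31)²) = √(82.109840 + 66.785588) = 12.2023 km
6: √((0.1436·111.32)² + (-0.2382·91.31)²) = √(255.537873 + 473.064327) = 26.9926 km
7: √((0.0856·111.32)² + (-0.0036·91.31)²) = √(90.801689 + 0.108054) = 9.5347 km
Sorted: 7 (9.5347 km) < 5 (12.2023 km) < 2 (15.7686 km) < 6 (26.9926 km) < 3 (30.3645 km) < 4 (46.0383 km) < …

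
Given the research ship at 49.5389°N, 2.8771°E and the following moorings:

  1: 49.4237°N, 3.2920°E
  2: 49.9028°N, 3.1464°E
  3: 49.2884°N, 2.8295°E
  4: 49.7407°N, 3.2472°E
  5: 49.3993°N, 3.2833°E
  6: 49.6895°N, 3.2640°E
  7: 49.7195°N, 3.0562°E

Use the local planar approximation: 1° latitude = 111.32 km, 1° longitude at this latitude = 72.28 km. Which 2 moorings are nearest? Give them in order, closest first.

Distances from 49.5389°N, 2.8771°E:
1: 32.6159 km
2: 44.9432 km
3: 28.0971 km
4: 34.9321 km
5: 33.2192 km
6: 32.6053 km
7: 23.9117 km
Sorted: 7 (23.9117 km) < 3 (28.0971 km) < 6 (32.6053 km) < 1 (32.6159 km) < …

7, 3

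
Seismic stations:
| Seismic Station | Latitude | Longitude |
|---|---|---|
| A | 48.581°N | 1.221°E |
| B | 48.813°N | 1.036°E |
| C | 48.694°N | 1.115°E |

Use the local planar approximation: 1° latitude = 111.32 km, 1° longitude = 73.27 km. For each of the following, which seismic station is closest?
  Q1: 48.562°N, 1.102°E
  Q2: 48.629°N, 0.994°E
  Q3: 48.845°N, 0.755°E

Q1 at 48.562°N, 1.102°E:
  A: √((0.019·111.32)² + (0.119·73.27)²) = √(4.47356 + 76.02323) = 8.972 km
  B: √((0.251·111.32)² + (-0.066·73.27)²) = √(780.71736 + 23.38516) = 28.357 km
  C: √((0.132·111.32)² + (0.013·73.27)²) = √(215.92069 + 0.90728) = 14.725 km
  → nearest: A (8.972 km)
Q2 at 48.629°N, 0.994°E:
  A: √((-0.048·111.32)² + (0.227·73.27)²) = √(28.55150 + 276.63307) = 17.470 km
  B: √((0.184·111.32)² + (0.042·73.27)²) = √(419.54837 + 9.47002) = 20.713 km
  C: √((0.065·111.32)² + (0.121·73.27)²) = √(52.35680 + 78.60010) = 11.444 km
  → nearest: C (11.444 km)
Q3 at 48.845°N, 0.755°E:
  A: √((-0.264·111.32)² + (0.466·73.27)²) = √(863.68276 + 1165.80044) = 45.050 km
  B: √((-0.032·111.32)² + (0.281·73.27)²) = √(12.68955 + 423.90157) = 20.895 km
  C: √((-0.151·111.32)² + (0.360·73.27)²) = √(282.55324 + 695.75668) = 31.278 km
  → nearest: B (20.895 km)

Q1→A; Q2→C; Q3→B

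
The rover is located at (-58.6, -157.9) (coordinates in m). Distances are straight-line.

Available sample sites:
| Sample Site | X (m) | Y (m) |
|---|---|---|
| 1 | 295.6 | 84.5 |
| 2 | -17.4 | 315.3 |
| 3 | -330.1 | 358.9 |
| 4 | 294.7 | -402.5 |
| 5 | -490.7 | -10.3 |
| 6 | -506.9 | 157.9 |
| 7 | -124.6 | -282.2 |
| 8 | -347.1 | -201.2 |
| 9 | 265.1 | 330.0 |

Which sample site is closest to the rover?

7

Distances from (-58.6, -157.9):
1: √((354.2)² + (242.4)²) = √(125457.640 + 58757.760) = 429.2 m
2: √((41.2)² + (473.2)²) = √(1697.440 + 223918.240) = 475.0 m
3: √((-271.5)² + (516.8)²) = √(73712.250 + 267082.240) = 583.8 m
4: √((353.3)² + (-244.6)²) = √(124820.890 + 59829.160) = 429.7 m
5: √((-432.1)² + (147.6)²) = √(186710.410 + 21785.760) = 456.6 m
6: √((-448.3)² + (315.8)²) = √(200972.890 + 99729.640) = 548.4 m
7: √((-66.0)² + (-124.3)²) = √(4356.000 + 15450.490) = 140.7 m
8: √((-288.5)² + (-43.3)²) = √(83232.250 + 1874.890) = 291.7 m
9: √((323.7)² + (487.9)²) = √(104781.690 + 238046.410) = 585.5 m
Minimum: 7 at 140.7 m.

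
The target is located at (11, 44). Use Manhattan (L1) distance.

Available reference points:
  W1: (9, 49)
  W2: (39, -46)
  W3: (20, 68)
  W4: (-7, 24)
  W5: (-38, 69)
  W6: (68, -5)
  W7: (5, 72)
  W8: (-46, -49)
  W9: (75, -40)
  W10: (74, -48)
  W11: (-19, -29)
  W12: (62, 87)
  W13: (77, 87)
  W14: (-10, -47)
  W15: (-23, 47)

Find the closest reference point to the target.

W1

Distances from (11, 44):
W1: |-2| + |5| = 2 + 5 = 7
W2: |28| + |-90| = 28 + 90 = 118
W3: |9| + |24| = 9 + 24 = 33
W4: |-18| + |-20| = 18 + 20 = 38
W5: |-49| + |25| = 49 + 25 = 74
W6: |57| + |-49| = 57 + 49 = 106
W7: |-6| + |28| = 6 + 28 = 34
W8: |-57| + |-93| = 57 + 93 = 150
W9: |64| + |-84| = 64 + 84 = 148
W10: |63| + |-92| = 63 + 92 = 155
W11: |-30| + |-73| = 30 + 73 = 103
W12: |51| + |43| = 51 + 43 = 94
W13: |66| + |43| = 66 + 43 = 109
W14: |-21| + |-91| = 21 + 91 = 112
W15: |-34| + |3| = 34 + 3 = 37
Minimum: W1 at 7.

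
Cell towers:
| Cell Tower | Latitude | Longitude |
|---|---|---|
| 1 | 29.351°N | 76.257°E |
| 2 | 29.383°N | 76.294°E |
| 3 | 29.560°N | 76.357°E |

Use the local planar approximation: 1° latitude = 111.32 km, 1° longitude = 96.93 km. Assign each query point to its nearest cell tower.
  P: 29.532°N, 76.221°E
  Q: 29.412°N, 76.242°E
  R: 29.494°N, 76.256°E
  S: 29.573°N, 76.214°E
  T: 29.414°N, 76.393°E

P at 29.532°N, 76.221°E:
  1: 20.449 km
  2: 18.033 km
  3: 13.546 km
  → nearest: 3 (13.546 km)
Q at 29.412°N, 76.242°E:
  1: 6.944 km
  2: 5.986 km
  3: 19.892 km
  → nearest: 2 (5.986 km)
R at 29.494°N, 76.256°E:
  1: 15.919 km
  2: 12.894 km
  3: 12.240 km
  → nearest: 3 (12.240 km)
S at 29.573°N, 76.214°E:
  1: 25.062 km
  2: 22.527 km
  3: 13.936 km
  → nearest: 3 (13.936 km)
T at 29.414°N, 76.393°E:
  1: 14.932 km
  2: 10.198 km
  3: 16.623 km
  → nearest: 2 (10.198 km)

P→3; Q→2; R→3; S→3; T→2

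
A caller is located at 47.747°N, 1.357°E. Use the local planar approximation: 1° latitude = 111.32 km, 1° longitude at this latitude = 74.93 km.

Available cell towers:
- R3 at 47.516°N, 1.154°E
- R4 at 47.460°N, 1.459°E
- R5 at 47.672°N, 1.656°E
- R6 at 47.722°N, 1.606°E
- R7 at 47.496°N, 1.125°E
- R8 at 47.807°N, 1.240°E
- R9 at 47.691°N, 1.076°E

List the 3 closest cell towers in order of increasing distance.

Distances from 47.747°N, 1.357°E:
R3: √((-0.231·111.32)² + (-0.203·74.93)²) = √(661.25711 + 231.36813) = 29.877 km
R4: √((-0.287·111.32)² + (0.102·74.93)²) = √(1020.72838 + 58.41331) = 32.850 km
R5: √((-0.075·111.32)² + (0.299·74.93)²) = √(69.70580 + 501.94235) = 23.909 km
R6: √((-0.025·111.32)² + (0.249·74.93)²) = √(7.74509 + 348.10492) = 18.864 km
R7: √((-0.251·111.32)² + (-0.232·74.93)²) = √(780.71736 + 302.19511) = 32.908 km
R8: √((0.060·111.32)² + (-0.117·74.93)²) = √(44.61171 + 76.85696) = 11.021 km
R9: √((-0.056·111.32)² + (-0.281·74.93)²) = √(38.86176 + 443.32692) = 21.959 km
Sorted: R8 (11.021 km) < R6 (18.864 km) < R9 (21.959 km) < R5 (23.909 km) < R3 (29.877 km) < …

R8, R6, R9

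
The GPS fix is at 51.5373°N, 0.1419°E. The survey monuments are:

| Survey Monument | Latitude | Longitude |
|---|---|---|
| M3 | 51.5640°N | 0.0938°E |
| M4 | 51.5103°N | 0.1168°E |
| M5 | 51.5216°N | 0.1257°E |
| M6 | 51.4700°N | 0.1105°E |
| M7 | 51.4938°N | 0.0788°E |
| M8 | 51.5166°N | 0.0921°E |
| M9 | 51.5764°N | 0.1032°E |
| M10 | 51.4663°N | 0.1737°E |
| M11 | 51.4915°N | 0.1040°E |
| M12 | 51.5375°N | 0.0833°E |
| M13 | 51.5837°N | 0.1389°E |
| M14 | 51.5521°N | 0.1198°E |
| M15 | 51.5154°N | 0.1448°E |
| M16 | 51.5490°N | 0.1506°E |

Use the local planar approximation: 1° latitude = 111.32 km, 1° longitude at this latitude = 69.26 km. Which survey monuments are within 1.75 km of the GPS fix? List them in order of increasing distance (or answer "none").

M16

Distances from 51.5373°N, 0.1419°E:
M3: 4.4646 km
M4: 3.4722 km
M5: 2.0769 km
M6: 7.8011 km
M7: 6.5229 km
M8: 4.1481 km
M9: 5.1117 km
M10: 8.2049 km
M11: 5.7345 km
M12: 4.0587 km
M13: 5.1694 km
M14: 2.2488 km
M15: 2.4462 km
M16: 1.4351 km
Threshold 1.75 km: M16 (1.4351 km) is within range.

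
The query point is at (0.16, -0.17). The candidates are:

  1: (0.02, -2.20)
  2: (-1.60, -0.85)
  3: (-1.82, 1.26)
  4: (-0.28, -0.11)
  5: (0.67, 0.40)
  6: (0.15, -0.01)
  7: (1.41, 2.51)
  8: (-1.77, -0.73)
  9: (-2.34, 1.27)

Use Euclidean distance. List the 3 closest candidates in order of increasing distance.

6, 4, 5

Distances from (0.16, -0.17):
1: √((-0.14)² + (-2.03)²) = √(0.0196 + 4.1209) = 2.03
2: √((-1.76)² + (-0.68)²) = √(3.0976 + 0.4624) = 1.89
3: √((-1.98)² + (1.43)²) = √(3.9204 + 2.0449) = 2.44
4: √((-0.44)² + (0.06)²) = √(0.1936 + 0.0036) = 0.44
5: √((0.51)² + (0.57)²) = √(0.2601 + 0.3249) = 0.76
6: √((-0.01)² + (0.16)²) = √(0.0001 + 0.0256) = 0.16
7: √((1.25)² + (2.68)²) = √(1.5625 + 7.1824) = 2.96
8: √((-1.93)² + (-0.56)²) = √(3.7249 + 0.3136) = 2.01
9: √((-2.50)² + (1.44)²) = √(6.2500 + 2.0736) = 2.89
Sorted: 6 (0.16) < 4 (0.44) < 5 (0.76) < 2 (1.89) < 8 (2.01) < …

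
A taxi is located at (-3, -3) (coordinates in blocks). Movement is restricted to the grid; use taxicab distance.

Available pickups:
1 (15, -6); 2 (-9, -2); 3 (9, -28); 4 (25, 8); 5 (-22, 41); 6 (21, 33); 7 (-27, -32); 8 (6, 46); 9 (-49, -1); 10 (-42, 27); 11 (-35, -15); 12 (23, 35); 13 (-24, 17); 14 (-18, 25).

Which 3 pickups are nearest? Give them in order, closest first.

Distances from (-3, -3):
1: 21 blocks
2: 7 blocks
3: 37 blocks
4: 39 blocks
5: 63 blocks
6: 60 blocks
7: 53 blocks
8: 58 blocks
9: 48 blocks
10: 69 blocks
11: 44 blocks
12: 64 blocks
13: 41 blocks
14: 43 blocks
Sorted: 2 (7 blocks) < 1 (21 blocks) < 3 (37 blocks) < 4 (39 blocks) < 13 (41 blocks) < …

2, 1, 3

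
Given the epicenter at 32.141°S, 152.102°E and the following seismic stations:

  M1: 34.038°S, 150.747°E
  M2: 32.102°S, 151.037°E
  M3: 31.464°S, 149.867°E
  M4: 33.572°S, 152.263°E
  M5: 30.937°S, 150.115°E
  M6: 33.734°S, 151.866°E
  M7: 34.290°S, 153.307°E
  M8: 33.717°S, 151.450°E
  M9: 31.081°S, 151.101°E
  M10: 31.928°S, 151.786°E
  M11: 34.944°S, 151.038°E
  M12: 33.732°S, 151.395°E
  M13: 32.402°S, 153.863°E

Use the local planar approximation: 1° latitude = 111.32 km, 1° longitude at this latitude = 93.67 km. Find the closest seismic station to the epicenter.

M10

Distances from 32.141°S, 152.102°E:
M1: √((-1.897·111.32)² + (-1.355·93.67)²) = √(44594.47517 + 16109.40985) = 246.382 km
M2: √((0.039·111.32)² + (-1.065·93.67)²) = √(18.84845 + 9951.76830) = 99.853 km
M3: √((0.677·111.32)² + (-2.235·93.67)²) = √(5679.67823 + 43828.44832) = 222.504 km
M4: √((-1.431·111.32)² + (0.161·93.67)²) = √(25376.14591 + 227.43264) = 160.011 km
M5: √((1.204·111.32)² + (-1.987·93.67)²) = √(17963.84790 + 34641.50683) = 229.359 km
M6: √((-1.593·111.32)² + (-0.236·93.67)²) = √(31446.90777 + 488.68054) = 178.705 km
M7: √((-2.149·111.32)² + (1.205·93.67)²) = √(57229.40442 + 12740.16739) = 264.518 km
M8: √((-1.576·111.32)² + (-0.652·93.67)²) = √(30779.30588 + 3729.89179) = 185.767 km
M9: √((1.060·111.32)² + (-1.001·93.67)²) = √(13923.81120 + 8791.62581) = 150.716 km
M10: √((0.213·111.32)² + (-0.316·93.67)²) = √(562.21911 + 876.14342) = 37.926 km
M11: √((-2.803·111.32)² + (-1.064·93.67)²) = √(97362.69594 + 9933.08831) = 327.560 km
M12: √((-1.591·111.32)² + (-0.707·93.67)²) = √(31367.99461 + 4385.70957) = 189.086 km
M13: √((-0.261·111.32)² + (1.761·93.67)²) = √(844.16513 + 27209.44932) = 167.492 km
Minimum: M10 at 37.926 km.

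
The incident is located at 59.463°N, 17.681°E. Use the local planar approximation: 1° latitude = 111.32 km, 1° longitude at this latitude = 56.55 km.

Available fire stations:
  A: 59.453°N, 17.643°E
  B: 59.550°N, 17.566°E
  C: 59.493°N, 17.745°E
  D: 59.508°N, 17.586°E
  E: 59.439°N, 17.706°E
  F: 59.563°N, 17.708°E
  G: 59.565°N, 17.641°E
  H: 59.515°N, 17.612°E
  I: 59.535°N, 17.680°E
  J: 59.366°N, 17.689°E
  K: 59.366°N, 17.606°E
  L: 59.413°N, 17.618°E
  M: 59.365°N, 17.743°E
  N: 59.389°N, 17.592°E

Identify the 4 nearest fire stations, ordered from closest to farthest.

Distances from 59.463°N, 17.681°E:
A: 2.420 km
B: 11.666 km
C: 4.925 km
D: 7.345 km
E: 3.023 km
F: 11.236 km
G: 11.578 km
H: 6.981 km
I: 8.015 km
J: 10.808 km
K: 11.601 km
L: 6.609 km
M: 11.459 km
N: 9.653 km
Sorted: A (2.420 km) < E (3.023 km) < C (4.925 km) < L (6.609 km) < H (6.981 km) < D (7.345 km) < …

A, E, C, L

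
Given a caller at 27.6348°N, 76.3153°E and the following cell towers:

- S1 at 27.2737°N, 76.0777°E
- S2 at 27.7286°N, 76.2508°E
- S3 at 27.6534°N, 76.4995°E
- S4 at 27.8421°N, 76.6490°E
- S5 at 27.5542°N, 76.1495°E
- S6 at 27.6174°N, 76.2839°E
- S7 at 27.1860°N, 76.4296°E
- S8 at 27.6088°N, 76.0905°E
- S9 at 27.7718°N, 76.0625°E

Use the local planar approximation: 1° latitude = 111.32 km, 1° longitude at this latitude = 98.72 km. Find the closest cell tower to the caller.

Distances from 27.6348°N, 76.3153°E:
S1: √((-0.3611·111.32)² + (-0.2376·98.72)²) = √(1615.851226 + 550.177931) = 46.5406 km
S2: √((0.0938·111.32)² + (-0.0645·98.72)²) = √(109.031521 + 40.544292) = 12.2301 km
S3: √((0.0186·111.32)² + (0.1842·98.72)²) = √(4.287186 + 330.666002) = 18.3017 km
S4: √((0.2073·111.32)² + (0.3337·98.72)²) = √(532.531129 + 1085.232289) = 40.2214 km
S5: √((-0.0806·111.32)² + (-0.1658·98.72)²) = √(80.503818 + 267.904091) = 18.6657 km
S6: √((-0.0174·111.32)² + (-0.0314·98.72)²) = √(3.751845 + 9.608810) = 3.6552 km
S7: √((-0.4488·111.32)² + (0.1143·98.72)²) = √(2496.043167 + 127.321795) = 51.2188 km
S8: √((-0.0260·111.32)² + (-0.2248·98.72)²) = √(8.377088 + 492.496226) = 22.3802 km
S9: √((0.1370·111.32)² + (-0.2528·98.72)²) = √(232.588121 + 622.822700) = 29.2474 km
Minimum: S6 at 3.6552 km.

S6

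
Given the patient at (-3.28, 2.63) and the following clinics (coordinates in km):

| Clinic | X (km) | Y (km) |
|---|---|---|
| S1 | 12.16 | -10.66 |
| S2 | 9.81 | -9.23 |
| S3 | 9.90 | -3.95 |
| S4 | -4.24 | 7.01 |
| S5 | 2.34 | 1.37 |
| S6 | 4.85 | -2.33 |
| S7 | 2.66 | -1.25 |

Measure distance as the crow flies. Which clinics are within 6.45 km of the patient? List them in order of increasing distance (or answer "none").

S4, S5

Distances from (-3.28, 2.63):
S1: √((15.44)² + (-13.29)²) = √(238.3936 + 176.6241) = 20.37 km
S2: √((13.09)² + (-11.86)²) = √(171.3481 + 140.6596) = 17.66 km
S3: √((13.18)² + (-6.58)²) = √(173.7124 + 43.2964) = 14.73 km
S4: √((-0.96)² + (4.38)²) = √(0.9216 + 19.1844) = 4.48 km
S5: √((5.62)² + (-1.26)²) = √(31.5844 + 1.5876) = 5.76 km
S6: √((8.13)² + (-4.96)²) = √(66.0969 + 24.6016) = 9.52 km
S7: √((5.94)² + (-3.88)²) = √(35.2836 + 15.0544) = 7.09 km
Threshold 6.45 km: S4 (4.48 km), S5 (5.76 km) are within range.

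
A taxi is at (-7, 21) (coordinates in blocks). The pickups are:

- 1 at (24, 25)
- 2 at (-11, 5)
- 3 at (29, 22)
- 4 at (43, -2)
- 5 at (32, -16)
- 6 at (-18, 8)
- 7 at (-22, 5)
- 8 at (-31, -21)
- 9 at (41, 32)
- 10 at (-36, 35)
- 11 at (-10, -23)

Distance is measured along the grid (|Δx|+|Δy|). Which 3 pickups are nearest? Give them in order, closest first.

Distances from (-7, 21):
1: 35 blocks
2: 20 blocks
3: 37 blocks
4: 73 blocks
5: 76 blocks
6: 24 blocks
7: 31 blocks
8: 66 blocks
9: 59 blocks
10: 43 blocks
11: 47 blocks
Sorted: 2 (20 blocks) < 6 (24 blocks) < 7 (31 blocks) < 1 (35 blocks) < 3 (37 blocks) < …

2, 6, 7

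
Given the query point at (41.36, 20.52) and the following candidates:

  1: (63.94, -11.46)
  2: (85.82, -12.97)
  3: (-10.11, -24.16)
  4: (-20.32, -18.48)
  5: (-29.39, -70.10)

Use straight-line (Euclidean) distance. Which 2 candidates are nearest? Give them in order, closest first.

1, 2

Distances from (41.36, 20.52):
1: 39.15
2: 55.66
3: 68.16
4: 72.98
5: 114.97
Sorted: 1 (39.15) < 2 (55.66) < 3 (68.16) < 4 (72.98) < …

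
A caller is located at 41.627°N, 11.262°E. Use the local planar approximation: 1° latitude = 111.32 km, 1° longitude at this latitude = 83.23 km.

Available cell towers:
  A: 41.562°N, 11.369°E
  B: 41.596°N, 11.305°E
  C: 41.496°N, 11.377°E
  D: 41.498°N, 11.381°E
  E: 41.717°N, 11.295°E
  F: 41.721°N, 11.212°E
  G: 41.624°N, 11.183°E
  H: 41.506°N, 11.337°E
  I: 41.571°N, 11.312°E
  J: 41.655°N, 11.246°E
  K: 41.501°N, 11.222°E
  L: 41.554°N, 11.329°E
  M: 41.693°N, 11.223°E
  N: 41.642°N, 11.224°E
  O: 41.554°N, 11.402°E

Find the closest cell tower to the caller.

J

Distances from 41.627°N, 11.262°E:
A: √((-0.065·111.32)² + (0.107·83.23)²) = √(52.35680 + 79.30989) = 11.475 km
B: √((-0.031·111.32)² + (0.043·83.23)²) = √(11.90885 + 12.80845) = 4.972 km
C: √((-0.131·111.32)² + (0.115·83.23)²) = √(212.66156 + 91.61266) = 17.443 km
D: √((-0.129·111.32)² + (0.119·83.23)²) = √(206.21764 + 98.09655) = 17.445 km
E: √((0.090·111.32)² + (0.033·83.23)²) = √(100.37635 + 7.54376) = 10.388 km
F: √((0.094·111.32)² + (-0.050·83.23)²) = √(109.49697 + 17.31808) = 11.261 km
G: √((-0.003·111.32)² + (-0.079·83.23)²) = √(0.11153 + 43.23286) = 6.584 km
H: √((-0.121·111.32)² + (0.075·83.23)²) = √(181.43336 + 38.96569) = 14.846 km
I: √((-0.056·111.32)² + (0.050·83.23)²) = √(38.86176 + 17.31808) = 7.495 km
J: √((0.028·111.32)² + (-0.016·83.23)²) = √(9.71544 + 1.77337) = 3.390 km
K: √((-0.126·111.32)² + (-0.040·83.23)²) = √(196.73765 + 11.08357) = 14.416 km
L: √((-0.073·111.32)² + (0.067·83.23)²) = √(66.03773 + 31.09635) = 9.856 km
M: √((0.066·111.32)² + (-0.039·83.23)²) = √(53.98017 + 10.53632) = 8.032 km
N: √((0.015·111.32)² + (-0.038·83.23)²) = √(2.78823 + 10.00292) = 3.576 km
O: √((-0.073·111.32)² + (0.140·83.23)²) = √(66.03773 + 135.77376) = 14.206 km
Minimum: J at 3.390 km.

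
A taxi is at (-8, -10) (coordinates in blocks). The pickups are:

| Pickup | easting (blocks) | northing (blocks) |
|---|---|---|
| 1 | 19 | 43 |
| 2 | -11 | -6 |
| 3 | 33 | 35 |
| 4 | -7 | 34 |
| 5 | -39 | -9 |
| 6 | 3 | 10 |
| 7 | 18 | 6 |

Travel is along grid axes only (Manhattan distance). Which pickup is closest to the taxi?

2

Distances from (-8, -10):
1: |27| + |53| = 27 + 53 = 80 blocks
2: |-3| + |4| = 3 + 4 = 7 blocks
3: |41| + |45| = 41 + 45 = 86 blocks
4: |1| + |44| = 1 + 44 = 45 blocks
5: |-31| + |1| = 31 + 1 = 32 blocks
6: |11| + |20| = 11 + 20 = 31 blocks
7: |26| + |16| = 26 + 16 = 42 blocks
Minimum: 2 at 7 blocks.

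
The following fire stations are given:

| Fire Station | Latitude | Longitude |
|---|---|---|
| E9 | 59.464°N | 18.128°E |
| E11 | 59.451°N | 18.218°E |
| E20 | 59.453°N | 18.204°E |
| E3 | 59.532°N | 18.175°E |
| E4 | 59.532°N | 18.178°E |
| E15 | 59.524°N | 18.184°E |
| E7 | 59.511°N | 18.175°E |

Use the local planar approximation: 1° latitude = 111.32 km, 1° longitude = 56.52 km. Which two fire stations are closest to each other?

Pairwise distances:
E9–E11: 5.289 km
E9–E20: 4.467 km
E9–E3: 8.022 km
E9–E4: 8.080 km
E9–E15: 7.391 km
E9–E7: 5.868 km
E11–E20: 0.822 km
E11–E3: 9.339 km
E11–E4: 9.296 km
E11–E15: 8.350 km
E11–E7: 7.108 km
E20–E3: 8.946 km
E20–E4: 8.916 km
E20–E15: 7.984 km
E20–E7: 6.661 km
E3–E4: 0.170 km
E3–E15: 1.026 km
E3–E7: 2.338 km
E4–E15: 0.953 km
E4–E7: 2.344 km
E15–E7: 1.534 km
Closest pair: E3–E4 at 0.170 km.

E3 and E4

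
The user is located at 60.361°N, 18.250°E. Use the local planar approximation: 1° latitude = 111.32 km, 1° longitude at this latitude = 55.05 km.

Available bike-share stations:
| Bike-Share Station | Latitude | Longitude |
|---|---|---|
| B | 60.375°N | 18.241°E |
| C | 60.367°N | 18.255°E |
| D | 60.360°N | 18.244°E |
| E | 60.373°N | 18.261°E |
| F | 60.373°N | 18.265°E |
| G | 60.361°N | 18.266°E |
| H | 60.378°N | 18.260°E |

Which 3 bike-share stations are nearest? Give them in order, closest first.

Distances from 60.361°N, 18.250°E:
B: √((0.014·111.32)² + (-0.009·55.05)²) = √(2.42886 + 0.24547) = 1.635 km
C: √((0.006·111.32)² + (0.005·55.05)²) = √(0.44612 + 0.07576) = 0.722 km
D: √((-0.001·111.32)² + (-0.006·55.05)²) = √(0.01239 + 0.10910) = 0.349 km
E: √((0.012·111.32)² + (0.011·55.05)²) = √(1.78447 + 0.36669) = 1.467 km
F: √((0.012·111.32)² + (0.015·55.05)²) = √(1.78447 + 0.68186) = 1.570 km
G: √((0.000·111.32)² + (0.016·55.05)²) = √(0.00000 + 0.77581) = 0.881 km
H: √((0.017·111.32)² + (0.010·55.05)²) = √(3.58133 + 0.30305) = 1.971 km
Sorted: D (0.349 km) < C (0.722 km) < G (0.881 km) < E (1.467 km) < F (1.570 km) < …

D, C, G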